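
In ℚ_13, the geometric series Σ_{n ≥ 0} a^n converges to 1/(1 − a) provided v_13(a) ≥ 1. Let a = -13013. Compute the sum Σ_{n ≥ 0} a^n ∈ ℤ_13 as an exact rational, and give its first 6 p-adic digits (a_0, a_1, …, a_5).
Σ a^n = 1/(1 − a) = 1/13014;  first 6 digits = (1, 0, 1, 7, 0, 1)

v_13(a) = 2 ≥ 1, so the series converges in ℤ_13 to 1/(1 − a) = 1/(1 − (-13013)) = 1/13014. Expand this rational in ℤ_13: compute digits iteratively via d_i = x_i mod 13, x_{i+1} = (x_i − d_i)/13. The first 6 digits are (1, 0, 1, 7, 0, 1).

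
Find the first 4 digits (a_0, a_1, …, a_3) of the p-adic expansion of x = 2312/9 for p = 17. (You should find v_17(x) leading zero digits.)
(a_0, …, a_3) = (0, 0, 16, 1)

v_17(2312/9) = 2, so a_0 = ... = a_1 = 0. Factor out: x = 17^2 · u with u = 8/9 a unit in ℤ_17. Expand u iteratively via a_{v+i} = u_i mod 17, u_{i+1} = (u_i − a_{v+i})/17:
  u_0 = 8/9;  a_2 = 16;  u_1 = (u_0 − 16)/17 = -8/9
  u_1 = -8/9;  a_3 = 1;  u_2 = (u_1 − 1)/17 = -1/9
Digits: (0, 0, 16, 1).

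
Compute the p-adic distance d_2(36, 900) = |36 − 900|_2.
d_2(36, 900) = 1/32

Step 1 — x − y = 36 − 900 = -864. Step 2 — v_2(-864) = 5 (factor: -864 = −(2^5 · 27); the sign does not affect v_p). Step 3 — |x − y|_2 = 2^{-5} = 1/32.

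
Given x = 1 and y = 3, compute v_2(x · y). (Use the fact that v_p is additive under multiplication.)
v_2(3) = 0

v_p(x) = 0 (factor: 1 = 2^0 · 1); v_p(y) = 0 (factor: 3 = 2^0 · 3). Additivity: v_p(xy) = v_p(x) + v_p(y) = 0 + 0 = 0. (Direct check: xy = 3 = 2^0 · (3).)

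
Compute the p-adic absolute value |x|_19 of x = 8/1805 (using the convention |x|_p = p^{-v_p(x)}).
|8/1805|_19 = 361

Step 1 — compute v_19(x) by factoring powers of 19 out of the numerator and denominator: v_19(8/1805) = -2. Step 2 — apply |x|_p = p^{-v_p(x)} = 19^{2} = 361.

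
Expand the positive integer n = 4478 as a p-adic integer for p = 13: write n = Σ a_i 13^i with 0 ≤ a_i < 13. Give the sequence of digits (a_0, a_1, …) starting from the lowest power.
(a_0, a_1, …) = (6, 6, 0, 2)

Repeated division by 13 gives the digits low-to-high: 4478 = 6 + 6·13^1 + 2·13^3. Digit sequence: (6, 6, 0, 2).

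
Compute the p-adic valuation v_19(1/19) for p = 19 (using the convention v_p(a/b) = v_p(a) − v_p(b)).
v_19(1/19) = -1

Factor powers of 19 from the numerator and denominator of the reduced fraction: 1 = 19^0 · 1 and 19 = 19^1 · 1. Apply v_p(a/b) = v_p(a) − v_p(b): v_19(1/19) = 0 − 1 = -1.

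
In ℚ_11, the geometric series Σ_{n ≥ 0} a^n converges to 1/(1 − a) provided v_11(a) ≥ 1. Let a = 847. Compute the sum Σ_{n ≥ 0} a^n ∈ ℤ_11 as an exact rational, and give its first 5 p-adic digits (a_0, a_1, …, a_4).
Σ a^n = 1/(1 − a) = -1/846;  first 5 digits = (1, 0, 7, 0, 5)

v_11(a) = 2 ≥ 1, so the series converges in ℤ_11 to 1/(1 − a) = 1/(1 − 847) = -1/846. Expand this rational in ℤ_11: compute digits iteratively via d_i = x_i mod 11, x_{i+1} = (x_i − d_i)/11. The first 5 digits are (1, 0, 7, 0, 5).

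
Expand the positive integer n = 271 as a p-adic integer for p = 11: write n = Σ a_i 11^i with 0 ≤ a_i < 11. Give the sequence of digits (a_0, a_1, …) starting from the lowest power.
(a_0, a_1, …) = (7, 2, 2)

Repeated division by 11 gives the digits low-to-high: 271 = 7 + 2·11^1 + 2·11^2. Digit sequence: (7, 2, 2).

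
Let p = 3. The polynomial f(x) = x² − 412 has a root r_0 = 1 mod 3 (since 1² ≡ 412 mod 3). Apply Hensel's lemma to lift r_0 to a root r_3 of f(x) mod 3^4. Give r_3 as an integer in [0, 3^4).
r_3 = 13 (mod 81)

Hensel's recurrence: r_{i+1} = r_i − f(r_i)·(f′(r_i))^{-1} mod 3^{i+2}, with f′(x) = 2x. Iterate:
  r_0 = 1 (mod 3)
  r_1 = 4 (mod 9)
  r_2 = 13 (mod 27)
  r_3 = 13 (mod 81)
Final: r_3 = 13, and one checks f(r_3) ≡ 0 mod 3^4.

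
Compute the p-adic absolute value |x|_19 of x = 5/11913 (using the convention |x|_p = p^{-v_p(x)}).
|5/11913|_19 = 361

Step 1 — compute v_19(x) by factoring powers of 19 out of the numerator and denominator: v_19(5/11913) = -2. Step 2 — apply |x|_p = p^{-v_p(x)} = 19^{2} = 361.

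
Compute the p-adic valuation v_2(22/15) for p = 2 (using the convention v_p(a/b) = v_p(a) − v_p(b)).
v_2(22/15) = 1

Factor powers of 2 from the numerator and denominator of the reduced fraction: 22 = 2^1 · 11 and 15 = 2^0 · 15. Apply v_p(a/b) = v_p(a) − v_p(b): v_2(22/15) = 1 − 0 = 1.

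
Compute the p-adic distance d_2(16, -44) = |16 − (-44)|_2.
d_2(16, -44) = 1/4

Step 1 — x − y = 16 − (-44) = 60. Step 2 — v_2(60) = 2 (factor: 60 = (2^2 · 15); the sign does not affect v_p). Step 3 — |x − y|_2 = 2^{-2} = 1/4.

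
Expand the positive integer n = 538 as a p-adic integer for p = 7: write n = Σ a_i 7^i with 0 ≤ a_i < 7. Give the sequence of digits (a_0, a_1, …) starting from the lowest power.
(a_0, a_1, …) = (6, 6, 3, 1)

Repeated division by 7 gives the digits low-to-high: 538 = 6 + 6·7^1 + 3·7^2 + 1·7^3. Digit sequence: (6, 6, 3, 1).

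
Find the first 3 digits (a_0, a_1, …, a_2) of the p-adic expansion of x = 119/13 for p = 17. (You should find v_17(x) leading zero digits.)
(a_0, …, a_2) = (0, 11, 2)

v_17(119/13) = 1, so a_0 = ... = a_0 = 0. Factor out: x = 17^1 · u with u = 7/13 a unit in ℤ_17. Expand u iteratively via a_{v+i} = u_i mod 17, u_{i+1} = (u_i − a_{v+i})/17:
  u_0 = 7/13;  a_1 = 11;  u_1 = (u_0 − 11)/17 = -8/13
  u_1 = -8/13;  a_2 = 2;  u_2 = (u_1 − 2)/17 = -2/13
Digits: (0, 11, 2).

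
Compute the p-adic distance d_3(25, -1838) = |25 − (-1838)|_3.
d_3(25, -1838) = 1/81

Step 1 — x − y = 25 − (-1838) = 1863. Step 2 — v_3(1863) = 4 (factor: 1863 = (3^4 · 23); the sign does not affect v_p). Step 3 — |x − y|_3 = 3^{-4} = 1/81.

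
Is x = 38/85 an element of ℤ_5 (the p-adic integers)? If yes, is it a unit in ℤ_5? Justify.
x ∉ ℤ_5 (v_5(x) = -1 < 0)

ℤ_5 = {x ∈ ℚ_5 : v_5(x) ≥ 0} and ℤ_5^× = {x ∈ ℤ_5 : v_5(x) = 0}. Here v_5(38/85) = v_5(num) − v_5(den) = -1; compare against these criteria.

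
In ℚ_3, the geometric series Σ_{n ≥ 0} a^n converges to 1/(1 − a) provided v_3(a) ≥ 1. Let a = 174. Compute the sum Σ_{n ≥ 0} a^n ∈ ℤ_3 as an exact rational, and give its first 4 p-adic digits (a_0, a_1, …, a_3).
Σ a^n = 1/(1 − a) = -1/173;  first 4 digits = (1, 1, 2, 0)

v_3(a) = 1 ≥ 1, so the series converges in ℤ_3 to 1/(1 − a) = 1/(1 − 174) = -1/173. Expand this rational in ℤ_3: compute digits iteratively via d_i = x_i mod 3, x_{i+1} = (x_i − d_i)/3. The first 4 digits are (1, 1, 2, 0).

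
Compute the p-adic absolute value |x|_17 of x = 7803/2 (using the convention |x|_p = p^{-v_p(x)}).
|7803/2|_17 = 1/289

Step 1 — compute v_17(x) by factoring powers of 17 out of the numerator and denominator: v_17(7803/2) = 2. Step 2 — apply |x|_p = p^{-v_p(x)} = 17^{-2} = 1/289.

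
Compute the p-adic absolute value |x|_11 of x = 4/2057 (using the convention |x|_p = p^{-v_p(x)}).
|4/2057|_11 = 121

Step 1 — compute v_11(x) by factoring powers of 11 out of the numerator and denominator: v_11(4/2057) = -2. Step 2 — apply |x|_p = p^{-v_p(x)} = 11^{2} = 121.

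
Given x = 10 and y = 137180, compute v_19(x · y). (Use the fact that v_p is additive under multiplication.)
v_19(1371800) = 3

v_p(x) = 0 (factor: 10 = 19^0 · 10); v_p(y) = 3 (factor: 137180 = 19^3 · 20). Additivity: v_p(xy) = v_p(x) + v_p(y) = 0 + 3 = 3. (Direct check: xy = 1371800 = 19^3 · (200).)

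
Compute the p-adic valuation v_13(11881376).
v_13(11881376) = 5

v_13(n) is the largest exponent k such that 13^k divides n. Factor out: 11881376 = 13^5 · 32. (Sign doesn't affect v_p.) So v_13(11881376) = 5.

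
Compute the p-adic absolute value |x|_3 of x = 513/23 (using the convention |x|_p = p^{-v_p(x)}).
|513/23|_3 = 1/27

Step 1 — compute v_3(x) by factoring powers of 3 out of the numerator and denominator: v_3(513/23) = 3. Step 2 — apply |x|_p = p^{-v_p(x)} = 3^{-3} = 1/27.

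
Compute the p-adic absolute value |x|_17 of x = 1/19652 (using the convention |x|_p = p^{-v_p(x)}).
|1/19652|_17 = 4913

Step 1 — compute v_17(x) by factoring powers of 17 out of the numerator and denominator: v_17(1/19652) = -3. Step 2 — apply |x|_p = p^{-v_p(x)} = 17^{3} = 4913.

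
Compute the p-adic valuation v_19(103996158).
v_19(103996158) = 5

v_19(n) is the largest exponent k such that 19^k divides n. Factor out: 103996158 = 19^5 · 42. (Sign doesn't affect v_p.) So v_19(103996158) = 5.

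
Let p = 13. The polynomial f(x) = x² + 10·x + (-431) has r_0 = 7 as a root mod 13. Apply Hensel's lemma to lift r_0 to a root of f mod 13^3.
r_2 = 1203 (mod 2197)

Hensel: r_{i+1} = r_i − f(r_i)·(f′(r_i))^{-1} mod 13^{i+2}, f′(x) = 2x + 10. Iterate:
  r_0 = 7 (mod 13)
  r_1 = 20 (mod 169)
  r_2 = 1203 (mod 2197)
Final: r = 1203 satisfies f(r) ≡ 0 mod 13^3.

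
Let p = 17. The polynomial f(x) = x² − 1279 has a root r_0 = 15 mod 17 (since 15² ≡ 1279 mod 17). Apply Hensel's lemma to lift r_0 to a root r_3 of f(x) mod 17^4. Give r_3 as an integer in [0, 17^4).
r_3 = 5965 (mod 83521)

Hensel's recurrence: r_{i+1} = r_i − f(r_i)·(f′(r_i))^{-1} mod 17^{i+2}, with f′(x) = 2x. Iterate:
  r_0 = 15 (mod 17)
  r_1 = 185 (mod 289)
  r_2 = 1052 (mod 4913)
  r_3 = 5965 (mod 83521)
Final: r_3 = 5965, and one checks f(r_3) ≡ 0 mod 17^4.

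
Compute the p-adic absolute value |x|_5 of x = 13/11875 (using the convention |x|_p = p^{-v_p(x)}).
|13/11875|_5 = 625

Step 1 — compute v_5(x) by factoring powers of 5 out of the numerator and denominator: v_5(13/11875) = -4. Step 2 — apply |x|_p = p^{-v_p(x)} = 5^{4} = 625.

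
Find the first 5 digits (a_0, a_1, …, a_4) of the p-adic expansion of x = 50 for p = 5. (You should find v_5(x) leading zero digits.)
(a_0, …, a_4) = (0, 0, 2, 0, 0)

v_5(50) = 2, so a_0 = ... = a_1 = 0. Factor out: x = 5^2 · u with u = 2 a unit in ℤ_5. Expand u iteratively via a_{v+i} = u_i mod 5, u_{i+1} = (u_i − a_{v+i})/5:
  u_0 = 2;  a_2 = 2;  u_1 = (u_0 − 2)/5 = 0
  u_1 = 0;  a_3 = 0;  u_2 = (u_1 − 0)/5 = 0
  u_2 = 0;  a_4 = 0;  u_3 = (u_2 − 0)/5 = 0
Digits: (0, 0, 2, 0, 0).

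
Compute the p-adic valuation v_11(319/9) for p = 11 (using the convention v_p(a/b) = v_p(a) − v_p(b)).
v_11(319/9) = 1

Factor powers of 11 from the numerator and denominator of the reduced fraction: 319 = 11^1 · 29 and 9 = 11^0 · 9. Apply v_p(a/b) = v_p(a) − v_p(b): v_11(319/9) = 1 − 0 = 1.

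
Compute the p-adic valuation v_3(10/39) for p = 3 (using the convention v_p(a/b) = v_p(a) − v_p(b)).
v_3(10/39) = -1

Factor powers of 3 from the numerator and denominator of the reduced fraction: 10 = 3^0 · 10 and 39 = 3^1 · 13. Apply v_p(a/b) = v_p(a) − v_p(b): v_3(10/39) = 0 − 1 = -1.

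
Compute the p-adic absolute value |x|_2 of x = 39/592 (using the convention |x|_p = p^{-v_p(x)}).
|39/592|_2 = 16

Step 1 — compute v_2(x) by factoring powers of 2 out of the numerator and denominator: v_2(39/592) = -4. Step 2 — apply |x|_p = p^{-v_p(x)} = 2^{4} = 16.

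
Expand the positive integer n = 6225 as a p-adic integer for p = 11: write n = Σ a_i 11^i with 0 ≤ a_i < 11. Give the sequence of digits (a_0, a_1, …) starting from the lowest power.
(a_0, a_1, …) = (10, 4, 7, 4)

Repeated division by 11 gives the digits low-to-high: 6225 = 10 + 4·11^1 + 7·11^2 + 4·11^3. Digit sequence: (10, 4, 7, 4).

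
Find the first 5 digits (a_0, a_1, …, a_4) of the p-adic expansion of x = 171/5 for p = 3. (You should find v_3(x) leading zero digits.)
(a_0, …, a_4) = (0, 0, 2, 0, 2)

v_3(171/5) = 2, so a_0 = ... = a_1 = 0. Factor out: x = 3^2 · u with u = 19/5 a unit in ℤ_3. Expand u iteratively via a_{v+i} = u_i mod 3, u_{i+1} = (u_i − a_{v+i})/3:
  u_0 = 19/5;  a_2 = 2;  u_1 = (u_0 − 2)/3 = 3/5
  u_1 = 3/5;  a_3 = 0;  u_2 = (u_1 − 0)/3 = 1/5
  u_2 = 1/5;  a_4 = 2;  u_3 = (u_2 − 2)/3 = -3/5
Digits: (0, 0, 2, 0, 2).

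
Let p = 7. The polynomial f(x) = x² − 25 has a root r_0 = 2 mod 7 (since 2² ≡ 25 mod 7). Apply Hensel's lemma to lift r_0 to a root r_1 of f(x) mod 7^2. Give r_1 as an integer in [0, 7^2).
r_1 = 44 (mod 49)

Hensel's recurrence: r_{i+1} = r_i − f(r_i)·(f′(r_i))^{-1} mod 7^{i+2}, with f′(x) = 2x. Iterate:
  r_0 = 2 (mod 7)
  r_1 = 44 (mod 49)
Final: r_1 = 44, and one checks f(r_1) ≡ 0 mod 7^2.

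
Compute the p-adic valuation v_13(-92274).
v_13(-92274) = 3

v_13(n) is the largest exponent k such that 13^k divides n. Factor out: -92274 = -13^3 · 42. (Sign doesn't affect v_p.) So v_13(-92274) = 3.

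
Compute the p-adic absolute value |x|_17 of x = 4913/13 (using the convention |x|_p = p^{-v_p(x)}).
|4913/13|_17 = 1/4913

Step 1 — compute v_17(x) by factoring powers of 17 out of the numerator and denominator: v_17(4913/13) = 3. Step 2 — apply |x|_p = p^{-v_p(x)} = 17^{-3} = 1/4913.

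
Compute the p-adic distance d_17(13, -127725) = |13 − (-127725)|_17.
d_17(13, -127725) = 1/4913

Step 1 — x − y = 13 − (-127725) = 127738. Step 2 — v_17(127738) = 3 (factor: 127738 = (17^3 · 26); the sign does not affect v_p). Step 3 — |x − y|_17 = 17^{-3} = 1/4913.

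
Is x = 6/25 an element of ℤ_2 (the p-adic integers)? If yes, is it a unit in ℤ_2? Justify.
x ∈ ℤ_2 but not a unit; v_2(x) = 1 > 0

ℤ_2 = {x ∈ ℚ_2 : v_2(x) ≥ 0} and ℤ_2^× = {x ∈ ℤ_2 : v_2(x) = 0}. Here v_2(6/25) = v_2(num) − v_2(den) = 1; compare against these criteria.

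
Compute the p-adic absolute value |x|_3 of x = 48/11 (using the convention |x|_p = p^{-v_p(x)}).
|48/11|_3 = 1/3

Step 1 — compute v_3(x) by factoring powers of 3 out of the numerator and denominator: v_3(48/11) = 1. Step 2 — apply |x|_p = p^{-v_p(x)} = 3^{-1} = 1/3.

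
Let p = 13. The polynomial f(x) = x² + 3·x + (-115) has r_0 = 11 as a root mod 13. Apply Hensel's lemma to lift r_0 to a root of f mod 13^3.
r_2 = 388 (mod 2197)

Hensel: r_{i+1} = r_i − f(r_i)·(f′(r_i))^{-1} mod 13^{i+2}, f′(x) = 2x + 3. Iterate:
  r_0 = 11 (mod 13)
  r_1 = 50 (mod 169)
  r_2 = 388 (mod 2197)
Final: r = 388 satisfies f(r) ≡ 0 mod 13^3.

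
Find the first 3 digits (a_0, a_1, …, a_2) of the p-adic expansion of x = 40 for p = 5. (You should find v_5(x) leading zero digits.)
(a_0, …, a_2) = (0, 3, 1)

v_5(40) = 1, so a_0 = ... = a_0 = 0. Factor out: x = 5^1 · u with u = 8 a unit in ℤ_5. Expand u iteratively via a_{v+i} = u_i mod 5, u_{i+1} = (u_i − a_{v+i})/5:
  u_0 = 8;  a_1 = 3;  u_1 = (u_0 − 3)/5 = 1
  u_1 = 1;  a_2 = 1;  u_2 = (u_1 − 1)/5 = 0
Digits: (0, 3, 1).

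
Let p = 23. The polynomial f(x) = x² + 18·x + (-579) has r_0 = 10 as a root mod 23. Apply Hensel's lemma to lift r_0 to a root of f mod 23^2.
r_1 = 171 (mod 529)

Hensel: r_{i+1} = r_i − f(r_i)·(f′(r_i))^{-1} mod 23^{i+2}, f′(x) = 2x + 18. Iterate:
  r_0 = 10 (mod 23)
  r_1 = 171 (mod 529)
Final: r = 171 satisfies f(r) ≡ 0 mod 23^2.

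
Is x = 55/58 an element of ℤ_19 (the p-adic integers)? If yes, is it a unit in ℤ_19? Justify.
x ∈ ℤ_19^× (unit); v_19(x) = 0

ℤ_19 = {x ∈ ℚ_19 : v_19(x) ≥ 0} and ℤ_19^× = {x ∈ ℤ_19 : v_19(x) = 0}. Here v_19(55/58) = v_19(num) − v_19(den) = 0; compare against these criteria.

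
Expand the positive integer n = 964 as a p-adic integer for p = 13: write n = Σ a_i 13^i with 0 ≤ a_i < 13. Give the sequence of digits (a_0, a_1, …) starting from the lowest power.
(a_0, a_1, …) = (2, 9, 5)

Repeated division by 13 gives the digits low-to-high: 964 = 2 + 9·13^1 + 5·13^2. Digit sequence: (2, 9, 5).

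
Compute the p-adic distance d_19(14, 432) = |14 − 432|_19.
d_19(14, 432) = 1/19

Step 1 — x − y = 14 − 432 = -418. Step 2 — v_19(-418) = 1 (factor: -418 = −(19^1 · 22); the sign does not affect v_p). Step 3 — |x − y|_19 = 19^{-1} = 1/19.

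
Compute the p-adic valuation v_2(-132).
v_2(-132) = 2

v_2(n) is the largest exponent k such that 2^k divides n. Factor out: -132 = -2^2 · 33. (Sign doesn't affect v_p.) So v_2(-132) = 2.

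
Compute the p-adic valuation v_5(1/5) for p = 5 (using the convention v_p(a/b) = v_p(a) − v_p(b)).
v_5(1/5) = -1

Factor powers of 5 from the numerator and denominator of the reduced fraction: 1 = 5^0 · 1 and 5 = 5^1 · 1. Apply v_p(a/b) = v_p(a) − v_p(b): v_5(1/5) = 0 − 1 = -1.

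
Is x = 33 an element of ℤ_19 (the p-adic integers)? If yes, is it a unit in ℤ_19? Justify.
x ∈ ℤ_19^× (unit); v_19(x) = 0

ℤ_19 = {x ∈ ℚ_19 : v_19(x) ≥ 0} and ℤ_19^× = {x ∈ ℤ_19 : v_19(x) = 0}. Here v_19(33) = v_19(num) − v_19(den) = 0; compare against these criteria.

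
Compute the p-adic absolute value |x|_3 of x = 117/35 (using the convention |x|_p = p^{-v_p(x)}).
|117/35|_3 = 1/9

Step 1 — compute v_3(x) by factoring powers of 3 out of the numerator and denominator: v_3(117/35) = 2. Step 2 — apply |x|_p = p^{-v_p(x)} = 3^{-2} = 1/9.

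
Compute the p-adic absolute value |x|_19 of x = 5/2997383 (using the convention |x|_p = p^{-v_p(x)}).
|5/2997383|_19 = 130321

Step 1 — compute v_19(x) by factoring powers of 19 out of the numerator and denominator: v_19(5/2997383) = -4. Step 2 — apply |x|_p = p^{-v_p(x)} = 19^{4} = 130321.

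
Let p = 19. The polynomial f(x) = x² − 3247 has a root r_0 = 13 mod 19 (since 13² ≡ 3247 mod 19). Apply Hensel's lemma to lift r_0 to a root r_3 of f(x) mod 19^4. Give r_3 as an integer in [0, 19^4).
r_3 = 53726 (mod 130321)

Hensel's recurrence: r_{i+1} = r_i − f(r_i)·(f′(r_i))^{-1} mod 19^{i+2}, with f′(x) = 2x. Iterate:
  r_0 = 13 (mod 19)
  r_1 = 298 (mod 361)
  r_2 = 5713 (mod 6859)
  r_3 = 53726 (mod 130321)
Final: r_3 = 53726, and one checks f(r_3) ≡ 0 mod 19^4.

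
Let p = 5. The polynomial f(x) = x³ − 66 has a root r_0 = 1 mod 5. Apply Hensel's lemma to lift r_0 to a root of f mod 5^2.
r_1 = 6 (mod 25)

Hensel: r_{i+1} = r_i − f(r_i)/f′(r_i) mod 5^{i+2}, where f′(x) = 3x². Iterate:
  r_0 = 1 (mod 5)
  r_1 = 6 (mod 25)
Final: r = 6 with f(r) ≡ 0 mod 5^2.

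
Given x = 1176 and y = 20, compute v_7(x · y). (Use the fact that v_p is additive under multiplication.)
v_7(23520) = 2

v_p(x) = 2 (factor: 1176 = 7^2 · 24); v_p(y) = 0 (factor: 20 = 7^0 · 20). Additivity: v_p(xy) = v_p(x) + v_p(y) = 2 + 0 = 2. (Direct check: xy = 23520 = 7^2 · (480).)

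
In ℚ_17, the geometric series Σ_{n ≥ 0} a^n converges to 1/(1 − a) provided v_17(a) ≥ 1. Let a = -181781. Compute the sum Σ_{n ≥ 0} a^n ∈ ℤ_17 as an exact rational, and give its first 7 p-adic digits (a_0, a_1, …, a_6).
Σ a^n = 1/(1 − a) = 1/181782;  first 7 digits = (1, 0, 0, 14, 14, 16, 8)

v_17(a) = 3 ≥ 1, so the series converges in ℤ_17 to 1/(1 − a) = 1/(1 − (-181781)) = 1/181782. Expand this rational in ℤ_17: compute digits iteratively via d_i = x_i mod 17, x_{i+1} = (x_i − d_i)/17. The first 7 digits are (1, 0, 0, 14, 14, 16, 8).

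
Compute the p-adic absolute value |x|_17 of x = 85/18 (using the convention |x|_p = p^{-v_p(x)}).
|85/18|_17 = 1/17

Step 1 — compute v_17(x) by factoring powers of 17 out of the numerator and denominator: v_17(85/18) = 1. Step 2 — apply |x|_p = p^{-v_p(x)} = 17^{-1} = 1/17.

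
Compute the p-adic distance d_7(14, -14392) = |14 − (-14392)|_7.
d_7(14, -14392) = 1/2401

Step 1 — x − y = 14 − (-14392) = 14406. Step 2 — v_7(14406) = 4 (factor: 14406 = (7^4 · 6); the sign does not affect v_p). Step 3 — |x − y|_7 = 7^{-4} = 1/2401.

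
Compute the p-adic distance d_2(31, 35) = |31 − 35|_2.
d_2(31, 35) = 1/4

Step 1 — x − y = 31 − 35 = -4. Step 2 — v_2(-4) = 2 (factor: -4 = −(2^2 · 1); the sign does not affect v_p). Step 3 — |x − y|_2 = 2^{-2} = 1/4.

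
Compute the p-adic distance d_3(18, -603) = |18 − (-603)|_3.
d_3(18, -603) = 1/27

Step 1 — x − y = 18 − (-603) = 621. Step 2 — v_3(621) = 3 (factor: 621 = (3^3 · 23); the sign does not affect v_p). Step 3 — |x − y|_3 = 3^{-3} = 1/27.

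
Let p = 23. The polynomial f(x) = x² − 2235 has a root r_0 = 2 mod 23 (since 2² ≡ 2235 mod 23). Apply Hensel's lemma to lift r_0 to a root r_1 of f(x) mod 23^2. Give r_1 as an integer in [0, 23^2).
r_1 = 163 (mod 529)

Hensel's recurrence: r_{i+1} = r_i − f(r_i)·(f′(r_i))^{-1} mod 23^{i+2}, with f′(x) = 2x. Iterate:
  r_0 = 2 (mod 23)
  r_1 = 163 (mod 529)
Final: r_1 = 163, and one checks f(r_1) ≡ 0 mod 23^2.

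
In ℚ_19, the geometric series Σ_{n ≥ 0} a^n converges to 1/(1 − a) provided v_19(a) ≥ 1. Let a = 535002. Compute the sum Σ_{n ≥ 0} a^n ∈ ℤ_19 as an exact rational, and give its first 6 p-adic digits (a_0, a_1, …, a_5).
Σ a^n = 1/(1 − a) = -1/535001;  first 6 digits = (1, 0, 0, 2, 4, 0)

v_19(a) = 3 ≥ 1, so the series converges in ℤ_19 to 1/(1 − a) = 1/(1 − 535002) = -1/535001. Expand this rational in ℤ_19: compute digits iteratively via d_i = x_i mod 19, x_{i+1} = (x_i − d_i)/19. The first 6 digits are (1, 0, 0, 2, 4, 0).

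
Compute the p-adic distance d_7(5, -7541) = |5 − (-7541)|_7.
d_7(5, -7541) = 1/343

Step 1 — x − y = 5 − (-7541) = 7546. Step 2 — v_7(7546) = 3 (factor: 7546 = (7^3 · 22); the sign does not affect v_p). Step 3 — |x − y|_7 = 7^{-3} = 1/343.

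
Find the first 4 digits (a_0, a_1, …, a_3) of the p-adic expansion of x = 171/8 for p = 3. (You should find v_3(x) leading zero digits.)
(a_0, …, a_3) = (0, 0, 2, 2)

v_3(171/8) = 2, so a_0 = ... = a_1 = 0. Factor out: x = 3^2 · u with u = 19/8 a unit in ℤ_3. Expand u iteratively via a_{v+i} = u_i mod 3, u_{i+1} = (u_i − a_{v+i})/3:
  u_0 = 19/8;  a_2 = 2;  u_1 = (u_0 − 2)/3 = 1/8
  u_1 = 1/8;  a_3 = 2;  u_2 = (u_1 − 2)/3 = -5/8
Digits: (0, 0, 2, 2).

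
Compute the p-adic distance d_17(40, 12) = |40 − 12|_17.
d_17(40, 12) = 1

Step 1 — x − y = 40 − 12 = 28. Step 2 — v_17(28) = 0 (factor: 28 = (17^0 · 28); the sign does not affect v_p). Step 3 — |x − y|_17 = 17^{0} = 1.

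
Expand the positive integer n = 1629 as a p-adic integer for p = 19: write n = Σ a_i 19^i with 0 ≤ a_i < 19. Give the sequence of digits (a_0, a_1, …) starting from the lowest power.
(a_0, a_1, …) = (14, 9, 4)

Repeated division by 19 gives the digits low-to-high: 1629 = 14 + 9·19^1 + 4·19^2. Digit sequence: (14, 9, 4).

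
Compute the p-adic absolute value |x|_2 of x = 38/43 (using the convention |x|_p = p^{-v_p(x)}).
|38/43|_2 = 1/2

Step 1 — compute v_2(x) by factoring powers of 2 out of the numerator and denominator: v_2(38/43) = 1. Step 2 — apply |x|_p = p^{-v_p(x)} = 2^{-1} = 1/2.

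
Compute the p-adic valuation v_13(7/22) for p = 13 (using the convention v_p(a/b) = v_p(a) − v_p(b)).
v_13(7/22) = 0

Factor powers of 13 from the numerator and denominator of the reduced fraction: 7 = 13^0 · 7 and 22 = 13^0 · 22. Apply v_p(a/b) = v_p(a) − v_p(b): v_13(7/22) = 0 − 0 = 0.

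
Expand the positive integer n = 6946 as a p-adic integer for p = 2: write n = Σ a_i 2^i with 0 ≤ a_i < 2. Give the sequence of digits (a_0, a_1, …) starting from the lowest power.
(a_0, a_1, …) = (0, 1, 0, 0, 0, 1, 0, 0, 1, 1, 0, 1, 1)

Repeated division by 2 gives the digits low-to-high: 6946 = 1·2^1 + 1·2^5 + 1·2^8 + 1·2^9 + 1·2^11 + 1·2^12. Digit sequence: (0, 1, 0, 0, 0, 1, 0, 0, 1, 1, 0, 1, 1).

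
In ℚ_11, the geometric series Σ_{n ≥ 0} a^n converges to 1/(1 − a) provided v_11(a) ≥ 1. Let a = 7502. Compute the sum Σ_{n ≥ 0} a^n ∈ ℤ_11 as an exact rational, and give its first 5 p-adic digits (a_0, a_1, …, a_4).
Σ a^n = 1/(1 − a) = -1/7501;  first 5 digits = (1, 0, 7, 5, 5)

v_11(a) = 2 ≥ 1, so the series converges in ℤ_11 to 1/(1 − a) = 1/(1 − 7502) = -1/7501. Expand this rational in ℤ_11: compute digits iteratively via d_i = x_i mod 11, x_{i+1} = (x_i − d_i)/11. The first 5 digits are (1, 0, 7, 5, 5).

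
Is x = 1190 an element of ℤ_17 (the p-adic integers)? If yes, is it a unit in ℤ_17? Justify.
x ∈ ℤ_17 but not a unit; v_17(x) = 1 > 0

ℤ_17 = {x ∈ ℚ_17 : v_17(x) ≥ 0} and ℤ_17^× = {x ∈ ℤ_17 : v_17(x) = 0}. Here v_17(1190) = v_17(num) − v_17(den) = 1; compare against these criteria.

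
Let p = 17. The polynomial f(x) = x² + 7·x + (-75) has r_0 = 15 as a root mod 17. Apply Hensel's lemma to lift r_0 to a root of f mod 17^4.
r_3 = 72180 (mod 83521)

Hensel: r_{i+1} = r_i − f(r_i)·(f′(r_i))^{-1} mod 17^{i+2}, f′(x) = 2x + 7. Iterate:
  r_0 = 15 (mod 17)
  r_1 = 219 (mod 289)
  r_2 = 3398 (mod 4913)
  r_3 = 72180 (mod 83521)
Final: r = 72180 satisfies f(r) ≡ 0 mod 17^4.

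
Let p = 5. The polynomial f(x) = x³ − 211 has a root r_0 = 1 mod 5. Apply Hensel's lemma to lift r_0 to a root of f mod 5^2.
r_1 = 21 (mod 25)

Hensel: r_{i+1} = r_i − f(r_i)/f′(r_i) mod 5^{i+2}, where f′(x) = 3x². Iterate:
  r_0 = 1 (mod 5)
  r_1 = 21 (mod 25)
Final: r = 21 with f(r) ≡ 0 mod 5^2.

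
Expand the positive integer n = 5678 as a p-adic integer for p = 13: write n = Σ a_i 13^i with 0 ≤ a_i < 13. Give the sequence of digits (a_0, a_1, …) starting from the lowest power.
(a_0, a_1, …) = (10, 7, 7, 2)

Repeated division by 13 gives the digits low-to-high: 5678 = 10 + 7·13^1 + 7·13^2 + 2·13^3. Digit sequence: (10, 7, 7, 2).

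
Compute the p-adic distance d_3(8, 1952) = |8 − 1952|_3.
d_3(8, 1952) = 1/243

Step 1 — x − y = 8 − 1952 = -1944. Step 2 — v_3(-1944) = 5 (factor: -1944 = −(3^5 · 8); the sign does not affect v_p). Step 3 — |x − y|_3 = 3^{-5} = 1/243.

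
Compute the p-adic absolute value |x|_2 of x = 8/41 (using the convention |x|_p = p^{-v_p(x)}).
|8/41|_2 = 1/8

Step 1 — compute v_2(x) by factoring powers of 2 out of the numerator and denominator: v_2(8/41) = 3. Step 2 — apply |x|_p = p^{-v_p(x)} = 2^{-3} = 1/8.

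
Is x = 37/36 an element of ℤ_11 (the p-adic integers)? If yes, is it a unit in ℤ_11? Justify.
x ∈ ℤ_11^× (unit); v_11(x) = 0

ℤ_11 = {x ∈ ℚ_11 : v_11(x) ≥ 0} and ℤ_11^× = {x ∈ ℤ_11 : v_11(x) = 0}. Here v_11(37/36) = v_11(num) − v_11(den) = 0; compare against these criteria.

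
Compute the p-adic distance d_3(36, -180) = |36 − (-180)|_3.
d_3(36, -180) = 1/27

Step 1 — x − y = 36 − (-180) = 216. Step 2 — v_3(216) = 3 (factor: 216 = (3^3 · 8); the sign does not affect v_p). Step 3 — |x − y|_3 = 3^{-3} = 1/27.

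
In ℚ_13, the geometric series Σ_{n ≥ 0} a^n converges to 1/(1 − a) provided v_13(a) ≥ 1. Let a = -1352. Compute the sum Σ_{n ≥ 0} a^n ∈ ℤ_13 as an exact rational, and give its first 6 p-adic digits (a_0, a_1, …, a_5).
Σ a^n = 1/(1 − a) = 1/1353;  first 6 digits = (1, 0, 5, 12, 11, 4)

v_13(a) = 2 ≥ 1, so the series converges in ℤ_13 to 1/(1 − a) = 1/(1 − (-1352)) = 1/1353. Expand this rational in ℤ_13: compute digits iteratively via d_i = x_i mod 13, x_{i+1} = (x_i − d_i)/13. The first 6 digits are (1, 0, 5, 12, 11, 4).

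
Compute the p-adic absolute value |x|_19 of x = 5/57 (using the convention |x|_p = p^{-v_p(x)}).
|5/57|_19 = 19

Step 1 — compute v_19(x) by factoring powers of 19 out of the numerator and denominator: v_19(5/57) = -1. Step 2 — apply |x|_p = p^{-v_p(x)} = 19^{1} = 19.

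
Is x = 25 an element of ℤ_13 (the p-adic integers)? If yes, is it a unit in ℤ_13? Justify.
x ∈ ℤ_13^× (unit); v_13(x) = 0

ℤ_13 = {x ∈ ℚ_13 : v_13(x) ≥ 0} and ℤ_13^× = {x ∈ ℤ_13 : v_13(x) = 0}. Here v_13(25) = v_13(num) − v_13(den) = 0; compare against these criteria.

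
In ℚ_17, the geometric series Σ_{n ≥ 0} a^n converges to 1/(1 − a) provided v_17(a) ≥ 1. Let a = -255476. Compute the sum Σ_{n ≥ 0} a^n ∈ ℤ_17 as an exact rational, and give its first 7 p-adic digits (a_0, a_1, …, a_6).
Σ a^n = 1/(1 − a) = 1/255477;  first 7 digits = (1, 0, 0, 16, 13, 16, 0)

v_17(a) = 3 ≥ 1, so the series converges in ℤ_17 to 1/(1 − a) = 1/(1 − (-255476)) = 1/255477. Expand this rational in ℤ_17: compute digits iteratively via d_i = x_i mod 17, x_{i+1} = (x_i − d_i)/17. The first 7 digits are (1, 0, 0, 16, 13, 16, 0).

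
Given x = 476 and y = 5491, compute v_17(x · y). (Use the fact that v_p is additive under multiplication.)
v_17(2613716) = 3

v_p(x) = 1 (factor: 476 = 17^1 · 28); v_p(y) = 2 (factor: 5491 = 17^2 · 19). Additivity: v_p(xy) = v_p(x) + v_p(y) = 1 + 2 = 3. (Direct check: xy = 2613716 = 17^3 · (532).)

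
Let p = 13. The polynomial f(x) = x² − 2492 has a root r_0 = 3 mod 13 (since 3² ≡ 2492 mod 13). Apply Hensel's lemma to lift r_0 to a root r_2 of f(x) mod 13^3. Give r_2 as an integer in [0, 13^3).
r_2 = 445 (mod 2197)

Hensel's recurrence: r_{i+1} = r_i − f(r_i)·(f′(r_i))^{-1} mod 13^{i+2}, with f′(x) = 2x. Iterate:
  r_0 = 3 (mod 13)
  r_1 = 107 (mod 169)
  r_2 = 445 (mod 2197)
Final: r_2 = 445, and one checks f(r_2) ≡ 0 mod 13^3.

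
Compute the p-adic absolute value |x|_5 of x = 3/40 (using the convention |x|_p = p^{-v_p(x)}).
|3/40|_5 = 5

Step 1 — compute v_5(x) by factoring powers of 5 out of the numerator and denominator: v_5(3/40) = -1. Step 2 — apply |x|_p = p^{-v_p(x)} = 5^{1} = 5.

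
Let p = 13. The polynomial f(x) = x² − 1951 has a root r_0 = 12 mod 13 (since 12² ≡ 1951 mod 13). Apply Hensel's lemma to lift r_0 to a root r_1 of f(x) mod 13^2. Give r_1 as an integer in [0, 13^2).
r_1 = 38 (mod 169)

Hensel's recurrence: r_{i+1} = r_i − f(r_i)·(f′(r_i))^{-1} mod 13^{i+2}, with f′(x) = 2x. Iterate:
  r_0 = 12 (mod 13)
  r_1 = 38 (mod 169)
Final: r_1 = 38, and one checks f(r_1) ≡ 0 mod 13^2.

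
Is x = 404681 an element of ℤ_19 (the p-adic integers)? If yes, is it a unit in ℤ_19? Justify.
x ∈ ℤ_19 but not a unit; v_19(x) = 3 > 0

ℤ_19 = {x ∈ ℚ_19 : v_19(x) ≥ 0} and ℤ_19^× = {x ∈ ℤ_19 : v_19(x) = 0}. Here v_19(404681) = v_19(num) − v_19(den) = 3; compare against these criteria.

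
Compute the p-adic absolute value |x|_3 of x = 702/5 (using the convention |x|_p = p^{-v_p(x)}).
|702/5|_3 = 1/27

Step 1 — compute v_3(x) by factoring powers of 3 out of the numerator and denominator: v_3(702/5) = 3. Step 2 — apply |x|_p = p^{-v_p(x)} = 3^{-3} = 1/27.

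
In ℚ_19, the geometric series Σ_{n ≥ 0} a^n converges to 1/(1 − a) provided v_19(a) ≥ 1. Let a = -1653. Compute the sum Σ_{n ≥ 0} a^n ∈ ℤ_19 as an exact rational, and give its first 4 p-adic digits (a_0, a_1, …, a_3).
Σ a^n = 1/(1 − a) = 1/1654;  first 4 digits = (1, 8, 2, 17)

v_19(a) = 1 ≥ 1, so the series converges in ℤ_19 to 1/(1 − a) = 1/(1 − (-1653)) = 1/1654. Expand this rational in ℤ_19: compute digits iteratively via d_i = x_i mod 19, x_{i+1} = (x_i − d_i)/19. The first 4 digits are (1, 8, 2, 17).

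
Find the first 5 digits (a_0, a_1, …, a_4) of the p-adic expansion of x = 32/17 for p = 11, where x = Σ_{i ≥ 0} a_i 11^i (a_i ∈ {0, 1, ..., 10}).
(a_0, …, a_4) = (9, 0, 9, 5, 4)

v_11(32/17) = 0 (numerator and denominator both coprime to 11), so x ∈ ℤ_11^×. Compute digits iteratively via a_i = x_i mod 11, x_{i+1} = (x_i − a_i)/11, with x_0 = x:
  x_0 = 32/17;  a_0 = 9;  x_1 = (x_0 − 9)/11 = -11/17
  x_1 = -11/17;  a_1 = 0;  x_2 = (x_1 − 0)/11 = -1/17
  x_2 = -1/17;  a_2 = 9;  x_3 = (x_2 − 9)/11 = -14/17
  x_3 = -14/17;  a_3 = 5;  x_4 = (x_3 − 5)/11 = -9/17
  x_4 = -9/17;  a_4 = 4;  x_5 = (x_4 − 4)/11 = -7/17
Digits: (9, 0, 9, 5, 4).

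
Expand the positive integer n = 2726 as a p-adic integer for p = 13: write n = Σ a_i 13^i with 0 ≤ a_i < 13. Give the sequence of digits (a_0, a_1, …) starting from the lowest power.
(a_0, a_1, …) = (9, 1, 3, 1)

Repeated division by 13 gives the digits low-to-high: 2726 = 9 + 1·13^1 + 3·13^2 + 1·13^3. Digit sequence: (9, 1, 3, 1).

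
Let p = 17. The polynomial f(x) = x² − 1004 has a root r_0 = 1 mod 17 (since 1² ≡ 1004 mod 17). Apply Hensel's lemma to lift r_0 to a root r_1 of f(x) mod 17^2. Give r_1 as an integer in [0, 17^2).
r_1 = 69 (mod 289)

Hensel's recurrence: r_{i+1} = r_i − f(r_i)·(f′(r_i))^{-1} mod 17^{i+2}, with f′(x) = 2x. Iterate:
  r_0 = 1 (mod 17)
  r_1 = 69 (mod 289)
Final: r_1 = 69, and one checks f(r_1) ≡ 0 mod 17^2.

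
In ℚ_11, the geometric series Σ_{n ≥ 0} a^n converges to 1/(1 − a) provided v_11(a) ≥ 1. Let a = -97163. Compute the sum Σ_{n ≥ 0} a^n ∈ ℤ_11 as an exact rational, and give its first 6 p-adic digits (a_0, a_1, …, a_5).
Σ a^n = 1/(1 − a) = 1/97164;  first 6 digits = (1, 0, 0, 4, 4, 10)

v_11(a) = 3 ≥ 1, so the series converges in ℤ_11 to 1/(1 − a) = 1/(1 − (-97163)) = 1/97164. Expand this rational in ℤ_11: compute digits iteratively via d_i = x_i mod 11, x_{i+1} = (x_i − d_i)/11. The first 6 digits are (1, 0, 0, 4, 4, 10).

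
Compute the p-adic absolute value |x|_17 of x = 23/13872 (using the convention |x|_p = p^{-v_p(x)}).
|23/13872|_17 = 289

Step 1 — compute v_17(x) by factoring powers of 17 out of the numerator and denominator: v_17(23/13872) = -2. Step 2 — apply |x|_p = p^{-v_p(x)} = 17^{2} = 289.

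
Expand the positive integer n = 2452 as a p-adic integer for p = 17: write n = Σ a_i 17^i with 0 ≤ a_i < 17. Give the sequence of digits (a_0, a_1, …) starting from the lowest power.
(a_0, a_1, …) = (4, 8, 8)

Repeated division by 17 gives the digits low-to-high: 2452 = 4 + 8·17^1 + 8·17^2. Digit sequence: (4, 8, 8).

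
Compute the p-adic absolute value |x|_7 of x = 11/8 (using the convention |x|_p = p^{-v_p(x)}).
|11/8|_7 = 1

Step 1 — compute v_7(x) by factoring powers of 7 out of the numerator and denominator: v_7(11/8) = 0. Step 2 — apply |x|_p = p^{-v_p(x)} = 7^{0} = 1.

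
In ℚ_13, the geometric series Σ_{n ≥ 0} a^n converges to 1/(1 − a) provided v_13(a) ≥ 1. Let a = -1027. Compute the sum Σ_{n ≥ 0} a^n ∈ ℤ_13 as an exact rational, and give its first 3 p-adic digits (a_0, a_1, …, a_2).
Σ a^n = 1/(1 − a) = 1/1028;  first 3 digits = (1, 12, 7)

v_13(a) = 1 ≥ 1, so the series converges in ℤ_13 to 1/(1 − a) = 1/(1 − (-1027)) = 1/1028. Expand this rational in ℤ_13: compute digits iteratively via d_i = x_i mod 13, x_{i+1} = (x_i − d_i)/13. The first 3 digits are (1, 12, 7).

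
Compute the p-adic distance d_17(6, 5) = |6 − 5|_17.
d_17(6, 5) = 1

Step 1 — x − y = 6 − 5 = 1. Step 2 — v_17(1) = 0 (factor: 1 = (17^0 · 1); the sign does not affect v_p). Step 3 — |x − y|_17 = 17^{0} = 1.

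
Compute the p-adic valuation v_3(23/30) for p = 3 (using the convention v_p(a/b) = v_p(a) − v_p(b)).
v_3(23/30) = -1

Factor powers of 3 from the numerator and denominator of the reduced fraction: 23 = 3^0 · 23 and 30 = 3^1 · 10. Apply v_p(a/b) = v_p(a) − v_p(b): v_3(23/30) = 0 − 1 = -1.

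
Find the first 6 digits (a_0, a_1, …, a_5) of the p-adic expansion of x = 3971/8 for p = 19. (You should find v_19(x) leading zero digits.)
(a_0, …, a_5) = (0, 0, 18, 11, 16, 11)

v_19(3971/8) = 2, so a_0 = ... = a_1 = 0. Factor out: x = 19^2 · u with u = 11/8 a unit in ℤ_19. Expand u iteratively via a_{v+i} = u_i mod 19, u_{i+1} = (u_i − a_{v+i})/19:
  u_0 = 11/8;  a_2 = 18;  u_1 = (u_0 − 18)/19 = -7/8
  u_1 = -7/8;  a_3 = 11;  u_2 = (u_1 − 11)/19 = -5/8
  u_2 = -5/8;  a_4 = 16;  u_3 = (u_2 − 16)/19 = -7/8
  u_3 = -7/8;  a_5 = 11;  u_4 = (u_3 − 11)/19 = -5/8
Digits: (0, 0, 18, 11, 16, 11).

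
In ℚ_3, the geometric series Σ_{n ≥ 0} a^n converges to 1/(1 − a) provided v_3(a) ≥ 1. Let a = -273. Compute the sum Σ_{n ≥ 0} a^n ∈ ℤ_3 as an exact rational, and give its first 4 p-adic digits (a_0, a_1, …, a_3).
Σ a^n = 1/(1 − a) = 1/274;  first 4 digits = (1, 2, 0, 1)

v_3(a) = 1 ≥ 1, so the series converges in ℤ_3 to 1/(1 − a) = 1/(1 − (-273)) = 1/274. Expand this rational in ℤ_3: compute digits iteratively via d_i = x_i mod 3, x_{i+1} = (x_i − d_i)/3. The first 4 digits are (1, 2, 0, 1).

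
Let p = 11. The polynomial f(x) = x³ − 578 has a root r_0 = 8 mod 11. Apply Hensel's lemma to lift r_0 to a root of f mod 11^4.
r_3 = 5442 (mod 14641)

Hensel: r_{i+1} = r_i − f(r_i)/f′(r_i) mod 11^{i+2}, where f′(x) = 3x². Iterate:
  r_0 = 8 (mod 11)
  r_1 = 118 (mod 121)
  r_2 = 118 (mod 1331)
  r_3 = 5442 (mod 14641)
Final: r = 5442 with f(r) ≡ 0 mod 11^4.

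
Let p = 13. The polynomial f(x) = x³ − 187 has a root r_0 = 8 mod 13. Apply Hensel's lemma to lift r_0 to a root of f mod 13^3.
r_2 = 229 (mod 2197)

Hensel: r_{i+1} = r_i − f(r_i)/f′(r_i) mod 13^{i+2}, where f′(x) = 3x². Iterate:
  r_0 = 8 (mod 13)
  r_1 = 60 (mod 169)
  r_2 = 229 (mod 2197)
Final: r = 229 with f(r) ≡ 0 mod 13^3.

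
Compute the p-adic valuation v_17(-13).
v_17(-13) = 0

v_17(n) is the largest exponent k such that 17^k divides n. Factor out: -13 = -17^0 · 13. (Sign doesn't affect v_p.) So v_17(-13) = 0.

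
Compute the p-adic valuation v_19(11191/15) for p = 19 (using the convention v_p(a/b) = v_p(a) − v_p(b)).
v_19(11191/15) = 2

Factor powers of 19 from the numerator and denominator of the reduced fraction: 11191 = 19^2 · 31 and 15 = 19^0 · 15. Apply v_p(a/b) = v_p(a) − v_p(b): v_19(11191/15) = 2 − 0 = 2.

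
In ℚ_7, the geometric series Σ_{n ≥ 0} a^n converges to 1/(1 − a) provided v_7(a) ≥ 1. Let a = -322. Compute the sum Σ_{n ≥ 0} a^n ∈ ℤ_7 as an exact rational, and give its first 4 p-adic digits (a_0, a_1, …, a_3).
Σ a^n = 1/(1 − a) = 1/323;  first 4 digits = (1, 3, 2, 6)

v_7(a) = 1 ≥ 1, so the series converges in ℤ_7 to 1/(1 − a) = 1/(1 − (-322)) = 1/323. Expand this rational in ℤ_7: compute digits iteratively via d_i = x_i mod 7, x_{i+1} = (x_i − d_i)/7. The first 4 digits are (1, 3, 2, 6).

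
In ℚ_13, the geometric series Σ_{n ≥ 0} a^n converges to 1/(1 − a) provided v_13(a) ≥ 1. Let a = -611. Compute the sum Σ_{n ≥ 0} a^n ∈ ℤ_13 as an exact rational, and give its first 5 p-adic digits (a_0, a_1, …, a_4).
Σ a^n = 1/(1 − a) = 1/612;  first 5 digits = (1, 5, 8, 8, 9)

v_13(a) = 1 ≥ 1, so the series converges in ℤ_13 to 1/(1 − a) = 1/(1 − (-611)) = 1/612. Expand this rational in ℤ_13: compute digits iteratively via d_i = x_i mod 13, x_{i+1} = (x_i − d_i)/13. The first 5 digits are (1, 5, 8, 8, 9).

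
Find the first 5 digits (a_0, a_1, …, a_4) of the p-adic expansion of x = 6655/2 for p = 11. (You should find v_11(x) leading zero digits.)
(a_0, …, a_4) = (0, 0, 0, 8, 5)

v_11(6655/2) = 3, so a_0 = ... = a_2 = 0. Factor out: x = 11^3 · u with u = 5/2 a unit in ℤ_11. Expand u iteratively via a_{v+i} = u_i mod 11, u_{i+1} = (u_i − a_{v+i})/11:
  u_0 = 5/2;  a_3 = 8;  u_1 = (u_0 − 8)/11 = -1/2
  u_1 = -1/2;  a_4 = 5;  u_2 = (u_1 − 5)/11 = -1/2
Digits: (0, 0, 0, 8, 5).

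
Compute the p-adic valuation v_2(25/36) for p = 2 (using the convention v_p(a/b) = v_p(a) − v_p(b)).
v_2(25/36) = -2

Factor powers of 2 from the numerator and denominator of the reduced fraction: 25 = 2^0 · 25 and 36 = 2^2 · 9. Apply v_p(a/b) = v_p(a) − v_p(b): v_2(25/36) = 0 − 2 = -2.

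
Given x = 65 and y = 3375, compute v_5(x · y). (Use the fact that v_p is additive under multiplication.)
v_5(219375) = 4

v_p(x) = 1 (factor: 65 = 5^1 · 13); v_p(y) = 3 (factor: 3375 = 5^3 · 27). Additivity: v_p(xy) = v_p(x) + v_p(y) = 1 + 3 = 4. (Direct check: xy = 219375 = 5^4 · (351).)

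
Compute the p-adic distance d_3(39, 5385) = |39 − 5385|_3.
d_3(39, 5385) = 1/243

Step 1 — x − y = 39 − 5385 = -5346. Step 2 — v_3(-5346) = 5 (factor: -5346 = −(3^5 · 22); the sign does not affect v_p). Step 3 — |x − y|_3 = 3^{-5} = 1/243.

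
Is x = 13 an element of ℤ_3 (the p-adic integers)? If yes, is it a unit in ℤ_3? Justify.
x ∈ ℤ_3^× (unit); v_3(x) = 0

ℤ_3 = {x ∈ ℚ_3 : v_3(x) ≥ 0} and ℤ_3^× = {x ∈ ℤ_3 : v_3(x) = 0}. Here v_3(13) = v_3(num) − v_3(den) = 0; compare against these criteria.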